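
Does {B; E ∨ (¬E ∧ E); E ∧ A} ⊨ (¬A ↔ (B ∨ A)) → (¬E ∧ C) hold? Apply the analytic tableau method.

Initial set: {B; (E ∨ (¬E ∧ E)); (E ∧ A); ¬((¬A ↔ (B ∨ A)) → (¬E ∧ C))}.
(E ∧ A): α-rule — add E, A.
¬((¬A ↔ (B ∨ A)) → (¬E ∧ C)): α-rule — add (¬A ↔ (B ∨ A)), ¬(¬E ∧ C).
(E ∨ (¬E ∧ E)): β-rule — branch into E  //  (¬E ∧ E).
  branch 1 (add E):
    (¬A ↔ (B ∨ A)): β-rule — branch into ¬A, (B ∨ A)  //  ¬¬A, ¬(B ∨ A).
      branch 1.1 (add ¬A, (B ∨ A)):
        × closes — contains both A and ¬A.
      branch 1.2 (add ¬¬A, ¬(B ∨ A)):
        ¬(B ∨ A): α-rule — add ¬B, ¬A.
        × closes — contains both B and ¬B.
  branch 2 (add (¬E ∧ E)):
    (¬E ∧ E): α-rule — add ¬E, E.
    × closes — contains both E and ¬E.
All 3 branches close.
Every branch closed, so the premises entail the conclusion.

Yes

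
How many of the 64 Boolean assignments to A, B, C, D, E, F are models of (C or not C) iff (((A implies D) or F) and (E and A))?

Initial set: {((C or not C) iff (((A implies D) or F) and (E and A)))}.
((C or not C) iff (((A implies D) or F) and (E and A))): β-rule — branch into (C or not C), (((A implies D) or F) and (E and A))  //  not (C or not C), not (((A implies D) or F) and (E and A)).
  branch 1 (add (C or not C), (((A implies D) or F) and (E and A))):
    (((A implies D) or F) and (E and A)): α-rule — add ((A implies D) or F), (E and A).
    (E and A): α-rule — add E, A.
    (C or not C): β-rule — branch into C  //  not C.
      branch 1.1 (add C):
        ((A implies D) or F): β-rule — branch into (A implies D)  //  F.
          branch 1.1.1 (add (A implies D)):
            (A implies D): β-rule — branch into not A  //  D.
              branch 1.1.1.1 (add not A):
                × closes — contains both A and not A.
              branch 1.1.1.2 (add D):
                ○ open, literals {A=true, C=true, D=true, E=true}.
          branch 1.1.2 (add F):
            ○ open, literals {A=true, C=true, E=true, F=true}.
      branch 1.2 (add not C):
        ((A implies D) or F): β-rule — branch into (A implies D)  //  F.
          branch 1.2.1 (add (A implies D)):
            (A implies D): β-rule — branch into not A  //  D.
              branch 1.2.1.1 (add not A):
                × closes — contains both A and not A.
              branch 1.2.1.2 (add D):
                ○ open, literals {A=true, C=false, D=true, E=true}.
          branch 1.2.2 (add F):
            ○ open, literals {A=true, C=false, E=true, F=true}.
  branch 2 (add not (C or not C), not (((A implies D) or F) and (E and A))):
    not (C or not C): α-rule — add not C, not not C.
    × closes — contains both C and not C.
3 branches closed, 4 open.
Each open branch fixes some atoms; the unmentioned ones are free. Counting distinct full assignments: branch {A=true, C=true, D=true, E=true} (B, F) contributes 4 new; branch {A=true, C=true, E=true, F=true} (B, D) contributes 2 new; branch {A=true, C=false, D=true, E=true} (B, F) contributes 4 new; branch {A=true, C=false, E=true, F=true} (B, D) contributes 2 new. Total: 12.

12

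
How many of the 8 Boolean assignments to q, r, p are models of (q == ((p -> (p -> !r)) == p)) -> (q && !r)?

Initial set: {((q == ((p -> (p -> !r)) == p)) -> (q && !r))}.
((q == ((p -> (p -> !r)) == p)) -> (q && !r)): β-rule — branch into !(q == ((p -> (p -> !r)) == p))  //  (q && !r).
  branch 1 (add !(q == ((p -> (p -> !r)) == p))):
    !(q == ((p -> (p -> !r)) == p)): β-rule — branch into q, !((p -> (p -> !r)) == p)  //  !q, ((p -> (p -> !r)) == p).
      branch 1.1 (add q, !((p -> (p -> !r)) == p)):
        !((p -> (p -> !r)) == p): β-rule — branch into (p -> (p -> !r)), !p  //  !(p -> (p -> !r)), p.
          branch 1.1.1 (add (p -> (p -> !r)), !p):
            (p -> (p -> !r)): β-rule — branch into !p  //  (p -> !r).
              branch 1.1.1.1 (add !p):
                ○ open, literals {p=false, q=true}.
              branch 1.1.1.2 (add (p -> !r)):
                (p -> !r): β-rule — branch into !p  //  !r.
                  branch 1.1.1.2.1 (add !p):
                    ○ open, literals {p=false, q=true}.
                  branch 1.1.1.2.2 (add !r):
                    ○ open, literals {p=false, q=true, r=false}.
          branch 1.1.2 (add !(p -> (p -> !r)), p):
            !(p -> (p -> !r)): α-rule — add p, !(p -> !r).
            !(p -> !r): α-rule — add p, !!r.
            ○ open, literals {p=true, q=true, r=true}.
      branch 1.2 (add !q, ((p -> (p -> !r)) == p)):
        ((p -> (p -> !r)) == p): β-rule — branch into (p -> (p -> !r)), p  //  !(p -> (p -> !r)), !p.
          branch 1.2.1 (add (p -> (p -> !r)), p):
            (p -> (p -> !r)): β-rule — branch into !p  //  (p -> !r).
              branch 1.2.1.1 (add !p):
                × closes — contains both p and !p.
              branch 1.2.1.2 (add (p -> !r)):
                (p -> !r): β-rule — branch into !p  //  !r.
                  branch 1.2.1.2.1 (add !p):
                    × closes — contains both p and !p.
                  branch 1.2.1.2.2 (add !r):
                    ○ open, literals {p=true, q=false, r=false}.
          branch 1.2.2 (add !(p -> (p -> !r)), !p):
            !(p -> (p -> !r)): α-rule — add p, !(p -> !r).
            × closes — contains both p and !p.
  branch 2 (add (q && !r)):
    (q && !r): α-rule — add q, !r.
    ○ open, literals {q=true, r=false}.
3 branches closed, 6 open.
Each open branch fixes some atoms; the unmentioned ones are free. Counting distinct full assignments: branch {p=false, q=true} (r) contributes 2 new; branch {p=false, q=true} (r) contributes 0 new; branch {p=false, q=true, r=false} (none free) contributes 0 new; branch {p=true, q=true, r=true} (none free) contributes 1 new; branch {p=true, q=false, r=false} (none free) contributes 1 new; branch {q=true, r=false} (p) contributes 1 new. Total: 5.

5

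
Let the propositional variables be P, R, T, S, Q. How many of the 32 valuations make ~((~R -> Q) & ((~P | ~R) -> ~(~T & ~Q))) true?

Initial set: {~((~R -> Q) & ((~P | ~R) -> ~(~T & ~Q)))}.
~((~R -> Q) & ((~P | ~R) -> ~(~T & ~Q))): β-rule — branch into ~(~R -> Q)  //  ~((~P | ~R) -> ~(~T & ~Q)).
  branch 1 (add ~(~R -> Q)):
    ~(~R -> Q): α-rule — add ~R, ~Q.
    ○ open, literals {Q=F, R=F}.
  branch 2 (add ~((~P | ~R) -> ~(~T & ~Q))):
    ~((~P | ~R) -> ~(~T & ~Q)): α-rule — add (~P | ~R), ~~(~T & ~Q).
    ~~(~T & ~Q): α-rule — add ~T, ~Q.
    (~P | ~R): β-rule — branch into ~P  //  ~R.
      branch 2.1 (add ~P):
        ○ open, literals {P=F, Q=F, T=F}.
      branch 2.2 (add ~R):
        ○ open, literals {Q=F, R=F, T=F}.
0 branches closed, 3 open.
Each open branch fixes some atoms; the unmentioned ones are free. Counting distinct full assignments: branch {Q=F, R=F} (P, T, S) contributes 8 new; branch {P=F, Q=F, T=F} (R, S) contributes 2 new; branch {Q=F, R=F, T=F} (P, S) contributes 0 new. Total: 10.

10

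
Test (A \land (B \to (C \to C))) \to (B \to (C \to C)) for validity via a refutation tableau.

Valid

Assume the negation and expand:
Initial set: {\lnot ((A \land (B \to (C \to C))) \to (B \to (C \to C)))}.
\lnot ((A \land (B \to (C \to C))) \to (B \to (C \to C))): α-rule — add (A \land (B \to (C \to C))), \lnot (B \to (C \to C)).
(A \land (B \to (C \to C))): α-rule — add A, (B \to (C \to C)).
\lnot (B \to (C \to C)): α-rule — add B, \lnot (C \to C).
\lnot (C \to C): α-rule — add C, \lnot C.
× closes — contains both C and \lnot C.
All 1 branch closes.
Every branch closed, so the negation is unsatisfiable and the formula is valid.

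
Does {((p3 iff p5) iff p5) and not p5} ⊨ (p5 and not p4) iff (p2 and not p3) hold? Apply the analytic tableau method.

Yes

Initial set: {(((p3 iff p5) iff p5) and not p5); not ((p5 and not p4) iff (p2 and not p3))}.
(((p3 iff p5) iff p5) and not p5): α-rule — add ((p3 iff p5) iff p5), not p5.
not ((p5 and not p4) iff (p2 and not p3)): β-rule — branch into (p5 and not p4), not (p2 and not p3)  //  not (p5 and not p4), (p2 and not p3).
  branch 1 (add (p5 and not p4), not (p2 and not p3)):
    (p5 and not p4): α-rule — add p5, not p4.
    × closes — contains both p5 and not p5.
  branch 2 (add not (p5 and not p4), (p2 and not p3)):
    (p2 and not p3): α-rule — add p2, not p3.
    ((p3 iff p5) iff p5): β-rule — branch into (p3 iff p5), p5  //  not (p3 iff p5), not p5.
      branch 2.1 (add (p3 iff p5), p5):
        × closes — contains both p5 and not p5.
      branch 2.2 (add not (p3 iff p5), not p5):
        not (p5 and not p4): β-rule — branch into not p5  //  not not p4.
          branch 2.2.1 (add not p5):
            not (p3 iff p5): β-rule — branch into p3, not p5  //  not p3, p5.
              branch 2.2.1.1 (add p3, not p5):
                × closes — contains both p3 and not p3.
              branch 2.2.1.2 (add not p3, p5):
                × closes — contains both p5 and not p5.
          branch 2.2.2 (add not not p4):
            not (p3 iff p5): β-rule — branch into p3, not p5  //  not p3, p5.
              branch 2.2.2.1 (add p3, not p5):
                × closes — contains both p3 and not p3.
              branch 2.2.2.2 (add not p3, p5):
                × closes — contains both p5 and not p5.
All 6 branches close.
Every branch closed, so the premises entail the conclusion.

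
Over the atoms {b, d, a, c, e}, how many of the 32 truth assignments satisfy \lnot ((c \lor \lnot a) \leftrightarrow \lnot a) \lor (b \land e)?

14

Initial set: {(\lnot ((c \lor \lnot a) \leftrightarrow \lnot a) \lor (b \land e))}.
(\lnot ((c \lor \lnot a) \leftrightarrow \lnot a) \lor (b \land e)): β-rule — branch into \lnot ((c \lor \lnot a) \leftrightarrow \lnot a)  //  (b \land e).
  branch 1 (add \lnot ((c \lor \lnot a) \leftrightarrow \lnot a)):
    \lnot ((c \lor \lnot a) \leftrightarrow \lnot a): β-rule — branch into (c \lor \lnot a), \lnot \lnot a  //  \lnot (c \lor \lnot a), \lnot a.
      branch 1.1 (add (c \lor \lnot a), \lnot \lnot a):
        (c \lor \lnot a): β-rule — branch into c  //  \lnot a.
          branch 1.1.1 (add c):
            ○ open, literals {a=true, c=true}.
          branch 1.1.2 (add \lnot a):
            × closes — contains both a and \lnot a.
      branch 1.2 (add \lnot (c \lor \lnot a), \lnot a):
        \lnot (c \lor \lnot a): α-rule — add \lnot c, \lnot \lnot a.
        × closes — contains both a and \lnot a.
  branch 2 (add (b \land e)):
    (b \land e): α-rule — add b, e.
    ○ open, literals {b=true, e=true}.
2 branches closed, 2 open.
Each open branch fixes some atoms; the unmentioned ones are free. Counting distinct full assignments: branch {a=true, c=true} (b, d, e) contributes 8 new; branch {b=true, e=true} (d, a, c) contributes 6 new. Total: 14.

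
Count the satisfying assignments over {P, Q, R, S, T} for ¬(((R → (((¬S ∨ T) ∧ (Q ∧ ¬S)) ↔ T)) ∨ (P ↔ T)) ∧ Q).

Initial set: {T ¬(((R → (((¬S ∨ T) ∧ (Q ∧ ¬S)) ↔ T)) ∨ (P ↔ T)) ∧ Q)}.
T ¬(((R → (((¬S ∨ T) ∧ (Q ∧ ¬S)) ↔ T)) ∨ (P ↔ T)) ∧ Q): β-rule — branch into F ((R → (((¬S ∨ T) ∧ (Q ∧ ¬S)) ↔ T)) ∨ (P ↔ T))  //  F Q.
  branch 1 (add F ((R → (((¬S ∨ T) ∧ (Q ∧ ¬S)) ↔ T)) ∨ (P ↔ T))):
    F ((R → (((¬S ∨ T) ∧ (Q ∧ ¬S)) ↔ T)) ∨ (P ↔ T)): α-rule — add F (R → (((¬S ∨ T) ∧ (Q ∧ ¬S)) ↔ T)), F (P ↔ T).
    F (R → (((¬S ∨ T) ∧ (Q ∧ ¬S)) ↔ T)): α-rule — add T R, F (((¬S ∨ T) ∧ (Q ∧ ¬S)) ↔ T).
    F (P ↔ T): β-rule — branch into T P, F T  //  F P, T T.
      branch 1.1 (add T P, F T):
        F (((¬S ∨ T) ∧ (Q ∧ ¬S)) ↔ T): β-rule — branch into T ((¬S ∨ T) ∧ (Q ∧ ¬S)), F T  //  F ((¬S ∨ T) ∧ (Q ∧ ¬S)), T T.
          branch 1.1.1 (add T ((¬S ∨ T) ∧ (Q ∧ ¬S)), F T):
            T ((¬S ∨ T) ∧ (Q ∧ ¬S)): α-rule — add T (¬S ∨ T), T (Q ∧ ¬S).
            T (Q ∧ ¬S): α-rule — add T Q, T ¬S.
            T (¬S ∨ T): β-rule — branch into T ¬S  //  T T.
              branch 1.1.1.1 (add T ¬S):
                ○ open, literals {P=T, Q=T, R=T, S=F, T=F}.
              branch 1.1.1.2 (add T T):
                × closes — contains both T and ¬T.
          branch 1.1.2 (add F ((¬S ∨ T) ∧ (Q ∧ ¬S)), T T):
            × closes — contains both T and ¬T.
      branch 1.2 (add F P, T T):
        F (((¬S ∨ T) ∧ (Q ∧ ¬S)) ↔ T): β-rule — branch into T ((¬S ∨ T) ∧ (Q ∧ ¬S)), F T  //  F ((¬S ∨ T) ∧ (Q ∧ ¬S)), T T.
          branch 1.2.1 (add T ((¬S ∨ T) ∧ (Q ∧ ¬S)), F T):
            × closes — contains both T and ¬T.
          branch 1.2.2 (add F ((¬S ∨ T) ∧ (Q ∧ ¬S)), T T):
            F ((¬S ∨ T) ∧ (Q ∧ ¬S)): β-rule — branch into F (¬S ∨ T)  //  F (Q ∧ ¬S).
              branch 1.2.2.1 (add F (¬S ∨ T)):
                F (¬S ∨ T): α-rule — add F ¬S, F T.
                × closes — contains both T and ¬T.
              branch 1.2.2.2 (add F (Q ∧ ¬S)):
                F (Q ∧ ¬S): β-rule — branch into F Q  //  F ¬S.
                  branch 1.2.2.2.1 (add F Q):
                    ○ open, literals {P=F, Q=F, R=T, T=T}.
                  branch 1.2.2.2.2 (add F ¬S):
                    ○ open, literals {P=F, R=T, S=T, T=T}.
  branch 2 (add F Q):
    ○ open, literals {Q=F}.
4 branches closed, 4 open.
Each open branch fixes some atoms; the unmentioned ones are free. Counting distinct full assignments: branch {P=T, Q=T, R=T, S=F, T=F} (none free) contributes 1 new; branch {P=F, Q=F, R=T, T=T} (S) contributes 2 new; branch {P=F, R=T, S=T, T=T} (Q) contributes 1 new; branch {Q=F} (P, R, S, T) contributes 14 new. Total: 18.

18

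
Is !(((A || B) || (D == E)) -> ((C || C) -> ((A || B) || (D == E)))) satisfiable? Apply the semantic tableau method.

Unsatisfiable

Initial set: {T !(((A || B) || (D == E)) -> ((C || C) -> ((A || B) || (D == E))))}.
T !(((A || B) || (D == E)) -> ((C || C) -> ((A || B) || (D == E)))): α-rule — add T ((A || B) || (D == E)), F ((C || C) -> ((A || B) || (D == E))).
F ((C || C) -> ((A || B) || (D == E))): α-rule — add T (C || C), F ((A || B) || (D == E)).
F ((A || B) || (D == E)): α-rule — add F (A || B), F (D == E).
F (A || B): α-rule — add F A, F B.
T ((A || B) || (D == E)): β-rule — branch into T (A || B)  //  T (D == E).
  branch 1 (add T (A || B)):
    T (C || C): β-rule — branch into T C  //  T C.
      branch 1.1 (add T C):
        F (D == E): β-rule — branch into T D, F E  //  F D, T E.
          branch 1.1.1 (add T D, F E):
            T (A || B): β-rule — branch into T A  //  T B.
              branch 1.1.1.1 (add T A):
                × closes — contains both A and !A.
              branch 1.1.1.2 (add T B):
                × closes — contains both B and !B.
          branch 1.1.2 (add F D, T E):
            T (A || B): β-rule — branch into T A  //  T B.
              branch 1.1.2.1 (add T A):
                × closes — contains both A and !A.
              branch 1.1.2.2 (add T B):
                × closes — contains both B and !B.
      branch 1.2 (add T C):
        F (D == E): β-rule — branch into T D, F E  //  F D, T E.
          branch 1.2.1 (add T D, F E):
            T (A || B): β-rule — branch into T A  //  T B.
              branch 1.2.1.1 (add T A):
                × closes — contains both A and !A.
              branch 1.2.1.2 (add T B):
                × closes — contains both B and !B.
          branch 1.2.2 (add F D, T E):
            T (A || B): β-rule — branch into T A  //  T B.
              branch 1.2.2.1 (add T A):
                × closes — contains both A and !A.
              branch 1.2.2.2 (add T B):
                × closes — contains both B and !B.
  branch 2 (add T (D == E)):
    T (C || C): β-rule — branch into T C  //  T C.
      branch 2.1 (add T C):
        F (D == E): β-rule — branch into T D, F E  //  F D, T E.
          branch 2.1.1 (add T D, F E):
            T (D == E): β-rule — branch into T D, T E  //  F D, F E.
              branch 2.1.1.1 (add T D, T E):
                × closes — contains both E and !E.
              branch 2.1.1.2 (add F D, F E):
                × closes — contains both D and !D.
          branch 2.1.2 (add F D, T E):
            T (D == E): β-rule — branch into T D, T E  //  F D, F E.
              branch 2.1.2.1 (add T D, T E):
                × closes — contains both D and !D.
              branch 2.1.2.2 (add F D, F E):
                × closes — contains both E and !E.
      branch 2.2 (add T C):
        F (D == E): β-rule — branch into T D, F E  //  F D, T E.
          branch 2.2.1 (add T D, F E):
            T (D == E): β-rule — branch into T D, T E  //  F D, F E.
              branch 2.2.1.1 (add T D, T E):
                × closes — contains both E and !E.
              branch 2.2.1.2 (add F D, F E):
                × closes — contains both D and !D.
          branch 2.2.2 (add F D, T E):
            T (D == E): β-rule — branch into T D, T E  //  F D, F E.
              branch 2.2.2.1 (add T D, T E):
                × closes — contains both D and !D.
              branch 2.2.2.2 (add F D, F E):
                × closes — contains both E and !E.
All 16 branches close.
Every branch closed; the formula is unsatisfiable.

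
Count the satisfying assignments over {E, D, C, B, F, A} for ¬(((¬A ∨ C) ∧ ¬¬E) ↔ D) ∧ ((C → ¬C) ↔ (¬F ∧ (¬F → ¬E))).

16

Initial set: {(¬(((¬A ∨ C) ∧ ¬¬E) ↔ D) ∧ ((C → ¬C) ↔ (¬F ∧ (¬F → ¬E))))}.
(¬(((¬A ∨ C) ∧ ¬¬E) ↔ D) ∧ ((C → ¬C) ↔ (¬F ∧ (¬F → ¬E)))): α-rule — add ¬(((¬A ∨ C) ∧ ¬¬E) ↔ D), ((C → ¬C) ↔ (¬F ∧ (¬F → ¬E))).
¬(((¬A ∨ C) ∧ ¬¬E) ↔ D): β-rule — branch into ((¬A ∨ C) ∧ ¬¬E), ¬D  //  ¬((¬A ∨ C) ∧ ¬¬E), D.
  branch 1 (add ((¬A ∨ C) ∧ ¬¬E), ¬D):
    ((¬A ∨ C) ∧ ¬¬E): α-rule — add (¬A ∨ C), ¬¬E.
    ¬¬E: drop double negation, giving E.
    ((C → ¬C) ↔ (¬F ∧ (¬F → ¬E))): β-rule — branch into (C → ¬C), (¬F ∧ (¬F → ¬E))  //  ¬(C → ¬C), ¬(¬F ∧ (¬F → ¬E)).
      branch 1.1 (add (C → ¬C), (¬F ∧ (¬F → ¬E))):
        (¬F ∧ (¬F → ¬E)): α-rule — add ¬F, (¬F → ¬E).
        (¬A ∨ C): β-rule — branch into ¬A  //  C.
          branch 1.1.1 (add ¬A):
            (C → ¬C): β-rule — branch into ¬C  //  ¬C.
              branch 1.1.1.1 (add ¬C):
                (¬F → ¬E): β-rule — branch into ¬¬F  //  ¬E.
                  branch 1.1.1.1.1 (add ¬¬F):
                    × closes — contains both F and ¬F.
                  branch 1.1.1.1.2 (add ¬E):
                    × closes — contains both E and ¬E.
              branch 1.1.1.2 (add ¬C):
                (¬F → ¬E): β-rule — branch into ¬¬F  //  ¬E.
                  branch 1.1.1.2.1 (add ¬¬F):
                    × closes — contains both F and ¬F.
                  branch 1.1.1.2.2 (add ¬E):
                    × closes — contains both E and ¬E.
          branch 1.1.2 (add C):
            (C → ¬C): β-rule — branch into ¬C  //  ¬C.
              branch 1.1.2.1 (add ¬C):
                × closes — contains both C and ¬C.
              branch 1.1.2.2 (add ¬C):
                × closes — contains both C and ¬C.
      branch 1.2 (add ¬(C → ¬C), ¬(¬F ∧ (¬F → ¬E))):
        ¬(C → ¬C): α-rule — add C, ¬¬C.
        (¬A ∨ C): β-rule — branch into ¬A  //  C.
          branch 1.2.1 (add ¬A):
            ¬(¬F ∧ (¬F → ¬E)): β-rule — branch into ¬¬F  //  ¬(¬F → ¬E).
              branch 1.2.1.1 (add ¬¬F):
                ○ open, literals {A=false, C=true, D=false, E=true, F=true}.
              branch 1.2.1.2 (add ¬(¬F → ¬E)):
                ¬(¬F → ¬E): α-rule — add ¬F, ¬¬E.
                ○ open, literals {A=false, C=true, D=false, E=true, F=false}.
          branch 1.2.2 (add C):
            ¬(¬F ∧ (¬F → ¬E)): β-rule — branch into ¬¬F  //  ¬(¬F → ¬E).
              branch 1.2.2.1 (add ¬¬F):
                ○ open, literals {C=true, D=false, E=true, F=true}.
              branch 1.2.2.2 (add ¬(¬F → ¬E)):
                ¬(¬F → ¬E): α-rule — add ¬F, ¬¬E.
                ○ open, literals {C=true, D=false, E=true, F=false}.
  branch 2 (add ¬((¬A ∨ C) ∧ ¬¬E), D):
    ((C → ¬C) ↔ (¬F ∧ (¬F → ¬E))): β-rule — branch into (C → ¬C), (¬F ∧ (¬F → ¬E))  //  ¬(C → ¬C), ¬(¬F ∧ (¬F → ¬E)).
      branch 2.1 (add (C → ¬C), (¬F ∧ (¬F → ¬E))):
        (¬F ∧ (¬F → ¬E)): α-rule — add ¬F, (¬F → ¬E).
        ¬((¬A ∨ C) ∧ ¬¬E): β-rule — branch into ¬(¬A ∨ C)  //  ¬¬¬E.
          branch 2.1.1 (add ¬(¬A ∨ C)):
            ¬(¬A ∨ C): α-rule — add ¬¬A, ¬C.
            (C → ¬C): β-rule — branch into ¬C  //  ¬C.
              branch 2.1.1.1 (add ¬C):
                (¬F → ¬E): β-rule — branch into ¬¬F  //  ¬E.
                  branch 2.1.1.1.1 (add ¬¬F):
                    × closes — contains both F and ¬F.
                  branch 2.1.1.1.2 (add ¬E):
                    ○ open, literals {A=true, C=false, D=true, E=false, F=false}.
              branch 2.1.1.2 (add ¬C):
                (¬F → ¬E): β-rule — branch into ¬¬F  //  ¬E.
                  branch 2.1.1.2.1 (add ¬¬F):
                    × closes — contains both F and ¬F.
                  branch 2.1.1.2.2 (add ¬E):
                    ○ open, literals {A=true, C=false, D=true, E=false, F=false}.
          branch 2.1.2 (add ¬¬¬E):
            ¬¬¬E: drop double negation, giving ¬E.
            (C → ¬C): β-rule — branch into ¬C  //  ¬C.
              branch 2.1.2.1 (add ¬C):
                (¬F → ¬E): β-rule — branch into ¬¬F  //  ¬E.
                  branch 2.1.2.1.1 (add ¬¬F):
                    × closes — contains both F and ¬F.
                  branch 2.1.2.1.2 (add ¬E):
                    ○ open, literals {C=false, D=true, E=false, F=false}.
              branch 2.1.2.2 (add ¬C):
                (¬F → ¬E): β-rule — branch into ¬¬F  //  ¬E.
                  branch 2.1.2.2.1 (add ¬¬F):
                    × closes — contains both F and ¬F.
                  branch 2.1.2.2.2 (add ¬E):
                    ○ open, literals {C=false, D=true, E=false, F=false}.
      branch 2.2 (add ¬(C → ¬C), ¬(¬F ∧ (¬F → ¬E))):
        ¬(C → ¬C): α-rule — add C, ¬¬C.
        ¬((¬A ∨ C) ∧ ¬¬E): β-rule — branch into ¬(¬A ∨ C)  //  ¬¬¬E.
          branch 2.2.1 (add ¬(¬A ∨ C)):
            ¬(¬A ∨ C): α-rule — add ¬¬A, ¬C.
            × closes — contains both C and ¬C.
          branch 2.2.2 (add ¬¬¬E):
            ¬¬¬E: drop double negation, giving ¬E.
            ¬(¬F ∧ (¬F → ¬E)): β-rule — branch into ¬¬F  //  ¬(¬F → ¬E).
              branch 2.2.2.1 (add ¬¬F):
                ○ open, literals {C=true, D=true, E=false, F=true}.
              branch 2.2.2.2 (add ¬(¬F → ¬E)):
                ¬(¬F → ¬E): α-rule — add ¬F, ¬¬E.
                × closes — contains both E and ¬E.
12 branches closed, 9 open.
Each open branch fixes some atoms; the unmentioned ones are free. Counting distinct full assignments: branch {A=false, C=true, D=false, E=true, F=true} (B) contributes 2 new; branch {A=false, C=true, D=false, E=true, F=false} (B) contributes 2 new; branch {C=true, D=false, E=true, F=true} (B, A) contributes 2 new; branch {C=true, D=false, E=true, F=false} (B, A) contributes 2 new; branch {A=true, C=false, D=true, E=false, F=false} (B) contributes 2 new; branch {A=true, C=false, D=true, E=false, F=false} (B) contributes 0 new; branch {C=false, D=true, E=false, F=false} (B, A) contributes 2 new; branch {C=false, D=true, E=false, F=false} (B, A) contributes 0 new; branch {C=true, D=true, E=false, F=true} (B, A) contributes 4 new. Total: 16.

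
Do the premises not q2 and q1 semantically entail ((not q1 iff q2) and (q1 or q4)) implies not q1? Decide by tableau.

No

Initial set: {(not q2 and q1); not (((not q1 iff q2) and (q1 or q4)) implies not q1)}.
(not q2 and q1): α-rule — add not q2, q1.
not (((not q1 iff q2) and (q1 or q4)) implies not q1): α-rule — add ((not q1 iff q2) and (q1 or q4)), not not q1.
((not q1 iff q2) and (q1 or q4)): α-rule — add (not q1 iff q2), (q1 or q4).
(not q1 iff q2): β-rule — branch into not q1, q2  //  not not q1, not q2.
  branch 1 (add not q1, q2):
    × closes — contains both q1 and not q1.
  branch 2 (add not not q1, not q2):
    (q1 or q4): β-rule — branch into q1  //  q4.
      branch 2.1 (add q1):
        ○ open, literals {q1=1, q2=0}.
      branch 2.2 (add q4):
        ○ open, literals {q1=1, q2=0, q4=1}.
1 branch closed, 2 open.
An open branch gives a countermodel: q1=1, q2=0 (unmentioned atoms arbitrary); the premises hold there but the conclusion fails.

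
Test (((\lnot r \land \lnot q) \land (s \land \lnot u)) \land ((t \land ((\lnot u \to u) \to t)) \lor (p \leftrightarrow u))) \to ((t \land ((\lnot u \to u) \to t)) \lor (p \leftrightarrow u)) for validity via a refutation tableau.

Assume the negation and expand:
Initial set: {\lnot ((((\lnot r \land \lnot q) \land (s \land \lnot u)) \land ((t \land ((\lnot u \to u) \to t)) \lor (p \leftrightarrow u))) \to ((t \land ((\lnot u \to u) \to t)) \lor (p \leftrightarrow u)))}.
\lnot ((((\lnot r \land \lnot q) \land (s \land \lnot u)) \land ((t \land ((\lnot u \to u) \to t)) \lor (p \leftrightarrow u))) \to ((t \land ((\lnot u \to u) \to t)) \lor (p \leftrightarrow u))): α-rule — add (((\lnot r \land \lnot q) \land (s \land \lnot u)) \land ((t \land ((\lnot u \to u) \to t)) \lor (p \leftrightarrow u))), \lnot ((t \land ((\lnot u \to u) \to t)) \lor (p \leftrightarrow u)).
(((\lnot r \land \lnot q) \land (s \land \lnot u)) \land ((t \land ((\lnot u \to u) \to t)) \lor (p \leftrightarrow u))): α-rule — add ((\lnot r \land \lnot q) \land (s \land \lnot u)), ((t \land ((\lnot u \to u) \to t)) \lor (p \leftrightarrow u)).
\lnot ((t \land ((\lnot u \to u) \to t)) \lor (p \leftrightarrow u)): α-rule — add \lnot (t \land ((\lnot u \to u) \to t)), \lnot (p \leftrightarrow u).
((\lnot r \land \lnot q) \land (s \land \lnot u)): α-rule — add (\lnot r \land \lnot q), (s \land \lnot u).
(\lnot r \land \lnot q): α-rule — add \lnot r, \lnot q.
(s \land \lnot u): α-rule — add s, \lnot u.
((t \land ((\lnot u \to u) \to t)) \lor (p \leftrightarrow u)): β-rule — branch into (t \land ((\lnot u \to u) \to t))  //  (p \leftrightarrow u).
  branch 1 (add (t \land ((\lnot u \to u) \to t))):
    (t \land ((\lnot u \to u) \to t)): α-rule — add t, ((\lnot u \to u) \to t).
    \lnot (t \land ((\lnot u \to u) \to t)): β-rule — branch into \lnot t  //  \lnot ((\lnot u \to u) \to t).
      branch 1.1 (add \lnot t):
        × closes — contains both t and \lnot t.
      branch 1.2 (add \lnot ((\lnot u \to u) \to t)):
        \lnot ((\lnot u \to u) \to t): α-rule — add (\lnot u \to u), \lnot t.
        × closes — contains both t and \lnot t.
  branch 2 (add (p \leftrightarrow u)):
    \lnot (t \land ((\lnot u \to u) \to t)): β-rule — branch into \lnot t  //  \lnot ((\lnot u \to u) \to t).
      branch 2.1 (add \lnot t):
        \lnot (p \leftrightarrow u): β-rule — branch into p, \lnot u  //  \lnot p, u.
          branch 2.1.1 (add p, \lnot u):
            (p \leftrightarrow u): β-rule — branch into p, u  //  \lnot p, \lnot u.
              branch 2.1.1.1 (add p, u):
                × closes — contains both u and \lnot u.
              branch 2.1.1.2 (add \lnot p, \lnot u):
                × closes — contains both p and \lnot p.
          branch 2.1.2 (add \lnot p, u):
            × closes — contains both u and \lnot u.
      branch 2.2 (add \lnot ((\lnot u \to u) \to t)):
        \lnot ((\lnot u \to u) \to t): α-rule — add (\lnot u \to u), \lnot t.
        \lnot (p \leftrightarrow u): β-rule — branch into p, \lnot u  //  \lnot p, u.
          branch 2.2.1 (add p, \lnot u):
            (p \leftrightarrow u): β-rule — branch into p, u  //  \lnot p, \lnot u.
              branch 2.2.1.1 (add p, u):
                × closes — contains both u and \lnot u.
              branch 2.2.1.2 (add \lnot p, \lnot u):
                × closes — contains both p and \lnot p.
          branch 2.2.2 (add \lnot p, u):
            × closes — contains both u and \lnot u.
All 8 branches close.
Every branch closed, so the negation is unsatisfiable and the formula is valid.

Valid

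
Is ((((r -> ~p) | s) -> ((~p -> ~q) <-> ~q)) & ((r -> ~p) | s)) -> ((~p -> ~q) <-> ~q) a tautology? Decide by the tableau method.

Assume the negation and expand:
Initial set: {~(((((r -> ~p) | s) -> ((~p -> ~q) <-> ~q)) & ((r -> ~p) | s)) -> ((~p -> ~q) <-> ~q))}.
~(((((r -> ~p) | s) -> ((~p -> ~q) <-> ~q)) & ((r -> ~p) | s)) -> ((~p -> ~q) <-> ~q)): α-rule — add ((((r -> ~p) | s) -> ((~p -> ~q) <-> ~q)) & ((r -> ~p) | s)), ~((~p -> ~q) <-> ~q).
((((r -> ~p) | s) -> ((~p -> ~q) <-> ~q)) & ((r -> ~p) | s)): α-rule — add (((r -> ~p) | s) -> ((~p -> ~q) <-> ~q)), ((r -> ~p) | s).
~((~p -> ~q) <-> ~q): β-rule — branch into (~p -> ~q), ~~q  //  ~(~p -> ~q), ~q.
  branch 1 (add (~p -> ~q), ~~q):
    (((r -> ~p) | s) -> ((~p -> ~q) <-> ~q)): β-rule — branch into ~((r -> ~p) | s)  //  ((~p -> ~q) <-> ~q).
      branch 1.1 (add ~((r -> ~p) | s)):
        ~((r -> ~p) | s): α-rule — add ~(r -> ~p), ~s.
        ~(r -> ~p): α-rule — add r, ~~p.
        ((r -> ~p) | s): β-rule — branch into (r -> ~p)  //  s.
          branch 1.1.1 (add (r -> ~p)):
            (~p -> ~q): β-rule — branch into ~~p  //  ~q.
              branch 1.1.1.1 (add ~~p):
                (r -> ~p): β-rule — branch into ~r  //  ~p.
                  branch 1.1.1.1.1 (add ~r):
                    × closes — contains both r and ~r.
                  branch 1.1.1.1.2 (add ~p):
                    × closes — contains both p and ~p.
              branch 1.1.1.2 (add ~q):
                × closes — contains both q and ~q.
          branch 1.1.2 (add s):
            × closes — contains both s and ~s.
      branch 1.2 (add ((~p -> ~q) <-> ~q)):
        ((r -> ~p) | s): β-rule — branch into (r -> ~p)  //  s.
          branch 1.2.1 (add (r -> ~p)):
            (~p -> ~q): β-rule — branch into ~~p  //  ~q.
              branch 1.2.1.1 (add ~~p):
                ((~p -> ~q) <-> ~q): β-rule — branch into (~p -> ~q), ~q  //  ~(~p -> ~q), ~~q.
                  branch 1.2.1.1.1 (add (~p -> ~q), ~q):
                    × closes — contains both q and ~q.
                  branch 1.2.1.1.2 (add ~(~p -> ~q), ~~q):
                    ~(~p -> ~q): α-rule — add ~p, ~~q.
                    × closes — contains both p and ~p.
              branch 1.2.1.2 (add ~q):
                × closes — contains both q and ~q.
          branch 1.2.2 (add s):
            (~p -> ~q): β-rule — branch into ~~p  //  ~q.
              branch 1.2.2.1 (add ~~p):
                ((~p -> ~q) <-> ~q): β-rule — branch into (~p -> ~q), ~q  //  ~(~p -> ~q), ~~q.
                  branch 1.2.2.1.1 (add (~p -> ~q), ~q):
                    × closes — contains both q and ~q.
                  branch 1.2.2.1.2 (add ~(~p -> ~q), ~~q):
                    ~(~p -> ~q): α-rule — add ~p, ~~q.
                    × closes — contains both p and ~p.
              branch 1.2.2.2 (add ~q):
                × closes — contains both q and ~q.
  branch 2 (add ~(~p -> ~q), ~q):
    ~(~p -> ~q): α-rule — add ~p, ~~q.
    × closes — contains both q and ~q.
All 11 branches close.
Every branch closed, so the negation is unsatisfiable and the formula is valid.

Valid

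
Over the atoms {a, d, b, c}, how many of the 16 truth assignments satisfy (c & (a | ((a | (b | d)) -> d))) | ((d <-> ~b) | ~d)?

Initial set: {((c & (a | ((a | (b | d)) -> d))) | ((d <-> ~b) | ~d))}.
((c & (a | ((a | (b | d)) -> d))) | ((d <-> ~b) | ~d)): β-rule — branch into (c & (a | ((a | (b | d)) -> d)))  //  ((d <-> ~b) | ~d).
  branch 1 (add (c & (a | ((a | (b | d)) -> d)))):
    (c & (a | ((a | (b | d)) -> d))): α-rule — add c, (a | ((a | (b | d)) -> d)).
    (a | ((a | (b | d)) -> d)): β-rule — branch into a  //  ((a | (b | d)) -> d).
      branch 1.1 (add a):
        ○ open, literals {a=true, c=true}.
      branch 1.2 (add ((a | (b | d)) -> d)):
        ((a | (b | d)) -> d): β-rule — branch into ~(a | (b | d))  //  d.
          branch 1.2.1 (add ~(a | (b | d))):
            ~(a | (b | d)): α-rule — add ~a, ~(b | d).
            ~(b | d): α-rule — add ~b, ~d.
            ○ open, literals {a=false, b=false, c=true, d=false}.
          branch 1.2.2 (add d):
            ○ open, literals {c=true, d=true}.
  branch 2 (add ((d <-> ~b) | ~d)):
    ((d <-> ~b) | ~d): β-rule — branch into (d <-> ~b)  //  ~d.
      branch 2.1 (add (d <-> ~b)):
        (d <-> ~b): β-rule — branch into d, ~b  //  ~d, ~~b.
          branch 2.1.1 (add d, ~b):
            ○ open, literals {b=false, d=true}.
          branch 2.1.2 (add ~d, ~~b):
            ○ open, literals {b=true, d=false}.
      branch 2.2 (add ~d):
        ○ open, literals {d=false}.
0 branches closed, 6 open.
Each open branch fixes some atoms; the unmentioned ones are free. Counting distinct full assignments: branch {a=true, c=true} (d, b) contributes 4 new; branch {a=false, b=false, c=true, d=false} (none free) contributes 1 new; branch {c=true, d=true} (a, b) contributes 2 new; branch {b=false, d=true} (a, c) contributes 2 new; branch {b=true, d=false} (a, c) contributes 3 new; branch {d=false} (a, b, c) contributes 2 new. Total: 14.

14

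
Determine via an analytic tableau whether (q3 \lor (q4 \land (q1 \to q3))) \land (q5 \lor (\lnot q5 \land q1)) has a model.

Initial set: {((q3 \lor (q4 \land (q1 \to q3))) \land (q5 \lor (\lnot q5 \land q1)))}.
((q3 \lor (q4 \land (q1 \to q3))) \land (q5 \lor (\lnot q5 \land q1))): α-rule — add (q3 \lor (q4 \land (q1 \to q3))), (q5 \lor (\lnot q5 \land q1)).
(q3 \lor (q4 \land (q1 \to q3))): β-rule — branch into q3  //  (q4 \land (q1 \to q3)).
  branch 1 (add q3):
    (q5 \lor (\lnot q5 \land q1)): β-rule — branch into q5  //  (\lnot q5 \land q1).
      branch 1.1 (add q5):
        ○ open, literals {q3=true, q5=true}.
      branch 1.2 (add (\lnot q5 \land q1)):
        (\lnot q5 \land q1): α-rule — add \lnot q5, q1.
        ○ open, literals {q1=true, q3=true, q5=false}.
  branch 2 (add (q4 \land (q1 \to q3))):
    (q4 \land (q1 \to q3)): α-rule — add q4, (q1 \to q3).
    (q5 \lor (\lnot q5 \land q1)): β-rule — branch into q5  //  (\lnot q5 \land q1).
      branch 2.1 (add q5):
        (q1 \to q3): β-rule — branch into \lnot q1  //  q3.
          branch 2.1.1 (add \lnot q1):
            ○ open, literals {q1=false, q4=true, q5=true}.
          branch 2.1.2 (add q3):
            ○ open, literals {q3=true, q4=true, q5=true}.
      branch 2.2 (add (\lnot q5 \land q1)):
        (\lnot q5 \land q1): α-rule — add \lnot q5, q1.
        (q1 \to q3): β-rule — branch into \lnot q1  //  q3.
          branch 2.2.1 (add \lnot q1):
            × closes — contains both q1 and \lnot q1.
          branch 2.2.2 (add q3):
            ○ open, literals {q1=true, q3=true, q4=true, q5=false}.
1 branch closed, 5 open.
An open branch gives a satisfying assignment: q3=true, q5=true.

Satisfiable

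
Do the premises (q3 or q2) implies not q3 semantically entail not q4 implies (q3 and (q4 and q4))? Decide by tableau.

No

Initial set: {T ((q3 or q2) implies not q3); F (not q4 implies (q3 and (q4 and q4)))}.
F (not q4 implies (q3 and (q4 and q4))): α-rule — add T not q4, F (q3 and (q4 and q4)).
T ((q3 or q2) implies not q3): β-rule — branch into F (q3 or q2)  //  T not q3.
  branch 1 (add F (q3 or q2)):
    F (q3 or q2): α-rule — add F q3, F q2.
    F (q3 and (q4 and q4)): β-rule — branch into F q3  //  F (q4 and q4).
      branch 1.1 (add F q3):
        ○ open, literals {q2=false, q3=false, q4=false}.
      branch 1.2 (add F (q4 and q4)):
        F (q4 and q4): β-rule — branch into F q4  //  F q4.
          branch 1.2.1 (add F q4):
            ○ open, literals {q2=false, q3=false, q4=false}.
          branch 1.2.2 (add F q4):
            ○ open, literals {q2=false, q3=false, q4=false}.
  branch 2 (add T not q3):
    F (q3 and (q4 and q4)): β-rule — branch into F q3  //  F (q4 and q4).
      branch 2.1 (add F q3):
        ○ open, literals {q3=false, q4=false}.
      branch 2.2 (add F (q4 and q4)):
        F (q4 and q4): β-rule — branch into F q4  //  F q4.
          branch 2.2.1 (add F q4):
            ○ open, literals {q3=false, q4=false}.
          branch 2.2.2 (add F q4):
            ○ open, literals {q3=false, q4=false}.
0 branches closed, 6 open.
An open branch gives a countermodel: q2=false, q3=false, q4=false (unmentioned atoms arbitrary); the premises hold there but the conclusion fails.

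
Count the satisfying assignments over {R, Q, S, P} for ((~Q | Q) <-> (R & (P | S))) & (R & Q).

3

Initial set: {(((~Q | Q) <-> (R & (P | S))) & (R & Q))}.
(((~Q | Q) <-> (R & (P | S))) & (R & Q)): α-rule — add ((~Q | Q) <-> (R & (P | S))), (R & Q).
(R & Q): α-rule — add R, Q.
((~Q | Q) <-> (R & (P | S))): β-rule — branch into (~Q | Q), (R & (P | S))  //  ~(~Q | Q), ~(R & (P | S)).
  branch 1 (add (~Q | Q), (R & (P | S))):
    (R & (P | S)): α-rule — add R, (P | S).
    (~Q | Q): β-rule — branch into ~Q  //  Q.
      branch 1.1 (add ~Q):
        × closes — contains both Q and ~Q.
      branch 1.2 (add Q):
        (P | S): β-rule — branch into P  //  S.
          branch 1.2.1 (add P):
            ○ open, literals {P=true, Q=true, R=true}.
          branch 1.2.2 (add S):
            ○ open, literals {Q=true, R=true, S=true}.
  branch 2 (add ~(~Q | Q), ~(R & (P | S))):
    ~(~Q | Q): α-rule — add ~~Q, ~Q.
    × closes — contains both Q and ~Q.
2 branches closed, 2 open.
Each open branch fixes some atoms; the unmentioned ones are free. Counting distinct full assignments: branch {P=true, Q=true, R=true} (S) contributes 2 new; branch {Q=true, R=true, S=true} (P) contributes 1 new. Total: 3.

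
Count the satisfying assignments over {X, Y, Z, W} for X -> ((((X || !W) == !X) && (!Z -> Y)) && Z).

Initial set: {(X -> ((((X || !W) == !X) && (!Z -> Y)) && Z))}.
(X -> ((((X || !W) == !X) && (!Z -> Y)) && Z)): β-rule — branch into !X  //  ((((X || !W) == !X) && (!Z -> Y)) && Z).
  branch 1 (add !X):
    ○ open, literals {X=0}.
  branch 2 (add ((((X || !W) == !X) && (!Z -> Y)) && Z)):
    ((((X || !W) == !X) && (!Z -> Y)) && Z): α-rule — add (((X || !W) == !X) && (!Z -> Y)), Z.
    (((X || !W) == !X) && (!Z -> Y)): α-rule — add ((X || !W) == !X), (!Z -> Y).
    ((X || !W) == !X): β-rule — branch into (X || !W), !X  //  !(X || !W), !!X.
      branch 2.1 (add (X || !W), !X):
        (!Z -> Y): β-rule — branch into !!Z  //  Y.
          branch 2.1.1 (add !!Z):
            (X || !W): β-rule — branch into X  //  !W.
              branch 2.1.1.1 (add X):
                × closes — contains both X and !X.
              branch 2.1.1.2 (add !W):
                ○ open, literals {W=0, X=0, Z=1}.
          branch 2.1.2 (add Y):
            (X || !W): β-rule — branch into X  //  !W.
              branch 2.1.2.1 (add X):
                × closes — contains both X and !X.
              branch 2.1.2.2 (add !W):
                ○ open, literals {W=0, X=0, Y=1, Z=1}.
      branch 2.2 (add !(X || !W), !!X):
        !(X || !W): α-rule — add !X, !!W.
        × closes — contains both X and !X.
3 branches closed, 3 open.
Each open branch fixes some atoms; the unmentioned ones are free. Counting distinct full assignments: branch {X=0} (Y, Z, W) contributes 8 new; branch {W=0, X=0, Z=1} (Y) contributes 0 new; branch {W=0, X=0, Y=1, Z=1} (none free) contributes 0 new. Total: 8.

8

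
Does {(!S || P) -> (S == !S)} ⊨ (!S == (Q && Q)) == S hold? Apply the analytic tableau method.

No

Initial set: {T ((!S || P) -> (S == !S)); F ((!S == (Q && Q)) == S)}.
T ((!S || P) -> (S == !S)): β-rule — branch into F (!S || P)  //  T (S == !S).
  branch 1 (add F (!S || P)):
    F (!S || P): α-rule — add F !S, F P.
    F ((!S == (Q && Q)) == S): β-rule — branch into T (!S == (Q && Q)), F S  //  F (!S == (Q && Q)), T S.
      branch 1.1 (add T (!S == (Q && Q)), F S):
        × closes — contains both S and !S.
      branch 1.2 (add F (!S == (Q && Q)), T S):
        F (!S == (Q && Q)): β-rule — branch into T !S, F (Q && Q)  //  F !S, T (Q && Q).
          branch 1.2.1 (add T !S, F (Q && Q)):
            × closes — contains both S and !S.
          branch 1.2.2 (add F !S, T (Q && Q)):
            T (Q && Q): α-rule — add T Q, T Q.
            ○ open, literals {P=F, Q=T, S=T}.
  branch 2 (add T (S == !S)):
    F ((!S == (Q && Q)) == S): β-rule — branch into T (!S == (Q && Q)), F S  //  F (!S == (Q && Q)), T S.
      branch 2.1 (add T (!S == (Q && Q)), F S):
        T (S == !S): β-rule — branch into T S, T !S  //  F S, F !S.
          branch 2.1.1 (add T S, T !S):
            × closes — contains both S and !S.
          branch 2.1.2 (add F S, F !S):
            × closes — contains both S and !S.
      branch 2.2 (add F (!S == (Q && Q)), T S):
        T (S == !S): β-rule — branch into T S, T !S  //  F S, F !S.
          branch 2.2.1 (add T S, T !S):
            × closes — contains both S and !S.
          branch 2.2.2 (add F S, F !S):
            × closes — contains both S and !S.
6 branches closed, 1 open.
An open branch gives a countermodel: P=F, Q=T, S=T (unmentioned atoms arbitrary); the premises hold there but the conclusion fails.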